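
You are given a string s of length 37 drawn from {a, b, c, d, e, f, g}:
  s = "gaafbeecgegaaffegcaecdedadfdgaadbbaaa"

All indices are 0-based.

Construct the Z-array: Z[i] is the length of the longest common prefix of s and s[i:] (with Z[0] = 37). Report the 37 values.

[37, 0, 0, 0, 0, 0, 0, 0, 1, 0, 4, 0, 0, 0, 0, 0, 1, 0, 0, 0, 0, 0, 0, 0, 0, 0, 0, 0, 3, 0, 0, 0, 0, 0, 0, 0, 0]

Z[0]=37
i=1: fresh scan; Z[1]=0
i=2: fresh scan; Z[2]=0
i=3: fresh scan; Z[3]=0
i=4: fresh scan; Z[4]=0
i=5: fresh scan; Z[5]=0
i=6: fresh scan; Z[6]=0
i=7: fresh scan; Z[7]=0
i=8: fresh scan; Z[8]=1 scan→box=[8,9)
i=9: fresh scan; Z[9]=0
i=10: fresh scan; Z[10]=4 scan→box=[10,14)
i=11: min(r-i=3, Z[1]=0)=0; Z[11]=0
i=12: min(r-i=2, Z[2]=0)=0; Z[12]=0
i=13: min(r-i=1, Z[3]=0)=0; Z[13]=0
i=14: fresh scan; Z[14]=0
i=15: fresh scan; Z[15]=0
i=16: fresh scan; Z[16]=1 scan→box=[16,17)
i=17: fresh scan; Z[17]=0
i=18: fresh scan; Z[18]=0
i=19: fresh scan; Z[19]=0
i=20: fresh scan; Z[20]=0
i=21: fresh scan; Z[21]=0
i=22: fresh scan; Z[22]=0
i=23: fresh scan; Z[23]=0
i=24: fresh scan; Z[24]=0
i=25: fresh scan; Z[25]=0
i=26: fresh scan; Z[26]=0
i=27: fresh scan; Z[27]=0
i=28: fresh scan; Z[28]=3 scan→box=[28,31)
i=29: min(r-i=2, Z[1]=0)=0; Z[29]=0
i=30: min(r-i=1, Z[2]=0)=0; Z[30]=0
i=31: fresh scan; Z[31]=0
i=32: fresh scan; Z[32]=0
i=33: fresh scan; Z[33]=0
i=34: fresh scan; Z[34]=0
i=35: fresh scan; Z[35]=0
i=36: fresh scan; Z[36]=0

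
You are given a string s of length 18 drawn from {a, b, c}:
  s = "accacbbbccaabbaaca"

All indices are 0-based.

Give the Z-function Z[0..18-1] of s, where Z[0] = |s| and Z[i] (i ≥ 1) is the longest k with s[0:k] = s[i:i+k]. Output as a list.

Z[0]=18
i=1: outside box; Z[1]=0
i=2: outside box; Z[2]=0
i=3: outside box; Z[3]=2 grow→box=[3,5)
i=4: min(r-i=1, Z[1]=0)=0; Z[4]=0
i=5: outside box; Z[5]=0
i=6: outside box; Z[6]=0
i=7: outside box; Z[7]=0
i=8: outside box; Z[8]=0
i=9: outside box; Z[9]=0
i=10: outside box; Z[10]=1 grow→box=[10,11)
i=11: outside box; Z[11]=1 grow→box=[11,12)
i=12: outside box; Z[12]=0
i=13: outside box; Z[13]=0
i=14: outside box; Z[14]=1 grow→box=[14,15)
i=15: outside box; Z[15]=2 grow→box=[15,17)
i=16: min(r-i=1, Z[1]=0)=0; Z[16]=0
i=17: outside box; Z[17]=1 grow→box=[17,18)

[18, 0, 0, 2, 0, 0, 0, 0, 0, 0, 1, 1, 0, 0, 1, 2, 0, 1]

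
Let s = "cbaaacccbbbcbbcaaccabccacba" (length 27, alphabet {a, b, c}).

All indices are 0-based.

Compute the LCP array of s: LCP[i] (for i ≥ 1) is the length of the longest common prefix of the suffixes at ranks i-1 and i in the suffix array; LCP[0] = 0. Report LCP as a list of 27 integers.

[0, 1, 2, 4, 1, 1, 2, 3, 0, 2, 1, 2, 3, 1, 2, 2, 0, 2, 2, 1, 3, 2, 3, 1, 3, 2, 2]

sorted suffixes:
  #0 SA[0]=26  'a'
  #1 SA[1]=2  'aaacccbbbcbbcaaccabccacba'
  #2 SA[2]=15  'aaccabccacba'
  #3 SA[3]=3  'aacccbbbcbbcaaccabccacba'
  #4 SA[4]=19  'abccacba'
  #5 SA[5]=23  'acba'
  #6 SA[6]=16  'accabccacba'
  #7 SA[7]=4  'acccbbbcbbcaaccabccacba'
  #8 SA[8]=25  'ba'
  #9 SA[9]=1  'baaacccbbbcbbcaaccabccacba'
  #10 SA[10]=8  'bbbcbbcaaccabccacba'
  #11 SA[11]=12  'bbcaaccabccacba'
  #12 SA[12]=9  'bbcbbcaaccabccacba'
  #13 SA[13]=13  'bcaaccabccacba'
  #14 SA[14]=10  'bcbbcaaccabccacba'
  #15 SA[15]=20  'bccacba'
  #16 SA[16]=14  'caaccabccacba'
  #17 SA[17]=18  'cabccacba'
  #18 SA[18]=22  'cacba'
  #19 SA[19]=24  'cba'
  #20 SA[20]=0  'cbaaacccbbbcbbcaaccabccacba'
  #21 SA[21]=7  'cbbbcbbcaaccabccacba'
  #22 SA[22]=11  'cbbcaaccabccacba'
  #23 SA[23]=17  'ccabccacba'
  #24 SA[24]=21  'ccacba'
  #25 SA[25]=6  'ccbbbcbbcaaccabccacba'
  #26 SA[26]=5  'cccbbbcbbcaaccabccacba'

SA = [26, 2, 15, 3, 19, 23, 16, 4, 25, 1, 8, 12, 9, 13, 10, 20, 14, 18, 22, 24, 0, 7, 11, 17, 21, 6, 5]
i: (SA[i-1],SA[i]) lcp shared
  1: (26,2) 1 'a'
  2: (2,15) 2 'aa'
  3: (15,3) 4 'aacc'
  4: (3,19) 1 'a'
  5: (19,23) 1 'a'
  6: (23,16) 2 'ac'
  7: (16,4) 3 'acc'
  8: (4,25) 0 ''
  9: (25,1) 2 'ba'
  10: (1,8) 1 'b'
  11: (8,12) 2 'bb'
  12: (12,9) 3 'bbc'
  13: (9,13) 1 'b'
  14: (13,10) 2 'bc'
  15: (10,20) 2 'bc'
  16: (20,14) 0 ''
  17: (14,18) 2 'ca'
  18: (18,22) 2 'ca'
  19: (22,24) 1 'c'
  20: (24,0) 3 'cba'
  21: (0,7) 2 'cb'
  22: (7,11) 3 'cbb'
  23: (11,17) 1 'c'
  24: (17,21) 3 'cca'
  25: (21,6) 2 'cc'
  26: (6,5) 2 'cc'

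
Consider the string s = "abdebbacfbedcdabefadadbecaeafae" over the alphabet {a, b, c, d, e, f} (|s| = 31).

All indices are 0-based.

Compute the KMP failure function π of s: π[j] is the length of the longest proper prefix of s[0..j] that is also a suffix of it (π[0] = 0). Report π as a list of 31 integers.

π[0] = 0
j=1 s[j]='b': π[1]=0 (border '')
j=2 s[j]='d': π[2]=0 (border '')
j=3 s[j]='e': π[3]=0 (border '')
j=4 s[j]='b': π[4]=0 (border '')
j=5 s[j]='b': π[5]=0 (border '')
j=6 s[j]='a': π[6]=1 (border 'a')
j=7 s[j]='c': k: 1→0; π[7]=0 (border '')
j=8 s[j]='f': π[8]=0 (border '')
j=9 s[j]='b': π[9]=0 (border '')
j=10 s[j]='e': π[10]=0 (border '')
j=11 s[j]='d': π[11]=0 (border '')
j=12 s[j]='c': π[12]=0 (border '')
j=13 s[j]='d': π[13]=0 (border '')
j=14 s[j]='a': π[14]=1 (border 'a')
j=15 s[j]='b': π[15]=2 (border 'ab')
j=16 s[j]='e': k: 2→0; π[16]=0 (border '')
j=17 s[j]='f': π[17]=0 (border '')
j=18 s[j]='a': π[18]=1 (border 'a')
j=19 s[j]='d': k: 1→0; π[19]=0 (border '')
j=20 s[j]='a': π[20]=1 (border 'a')
j=21 s[j]='d': k: 1→0; π[21]=0 (border '')
j=22 s[j]='b': π[22]=0 (border '')
j=23 s[j]='e': π[23]=0 (border '')
j=24 s[j]='c': π[24]=0 (border '')
j=25 s[j]='a': π[25]=1 (border 'a')
j=26 s[j]='e': k: 1→0; π[26]=0 (border '')
j=27 s[j]='a': π[27]=1 (border 'a')
j=28 s[j]='f': k: 1→0; π[28]=0 (border '')
j=29 s[j]='a': π[29]=1 (border 'a')
j=30 s[j]='e': k: 1→0; π[30]=0 (border '')

[0, 0, 0, 0, 0, 0, 1, 0, 0, 0, 0, 0, 0, 0, 1, 2, 0, 0, 1, 0, 1, 0, 0, 0, 0, 1, 0, 1, 0, 1, 0]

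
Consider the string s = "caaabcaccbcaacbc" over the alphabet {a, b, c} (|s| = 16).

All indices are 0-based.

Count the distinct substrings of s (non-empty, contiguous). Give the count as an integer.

rank→(start, suffix):
  0 → (1, 'aaabcaccbcaacbc')
  1 → (2, 'aabcaccbcaacbc')
  2 → (11, 'aacbc')
  3 → (3, 'abcaccbcaacbc')
  4 → (12, 'acbc')
  5 → (6, 'accbcaacbc')
  6 → (14, 'bc')
  7 → (9, 'bcaacbc')
  8 → (4, 'bcaccbcaacbc')
  9 → (15, 'c')
  10 → (0, 'caaabcaccbcaacbc')
  11 → (10, 'caacbc')
  12 → (5, 'caccbcaacbc')
  13 → (13, 'cbc')
  14 → (8, 'cbcaacbc')
  15 → (7, 'ccbcaacbc')

SA = [1, 2, 11, 3, 12, 6, 14, 9, 4, 15, 0, 10, 5, 13, 8, 7]
rank  pair      lcp
   1  s[1:],s[2:]  2  'aa'
   2  s[2:],s[11:]  2  'aa'
   3  s[11:],s[3:]  1  'a'
   4  s[3:],s[12:]  1  'a'
   5  s[12:],s[6:]  2  'ac'
   6  s[6:],s[14:]  0  ''
   7  s[14:],s[9:]  2  'bc'
   8  s[9:],s[4:]  3  'bca'
   9  s[4:],s[15:]  0  ''
  10  s[15:],s[0:]  1  'c'
  11  s[0:],s[10:]  3  'caa'
  12  s[10:],s[5:]  2  'ca'
  13  s[5:],s[13:]  1  'c'
  14  s[13:],s[8:]  3  'cbc'
  15  s[8:],s[7:]  1  'c'

n(n+1)/2 = 16·17/2 = 136
Σ LCP = 0 + 2 + 2 + 1 + 1 + 2 + 0 + 2 + 3 + 0 + 1 + 3 + 2 + 1 + 3 + 1 = 24
distinct = 136 − 24 = 112

112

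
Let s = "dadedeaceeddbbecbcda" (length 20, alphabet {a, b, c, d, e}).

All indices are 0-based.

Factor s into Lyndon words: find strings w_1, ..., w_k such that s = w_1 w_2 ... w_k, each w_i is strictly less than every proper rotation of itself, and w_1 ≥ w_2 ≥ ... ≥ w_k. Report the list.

["d", "adede", "aceeddbbecbcd", "a"]

emit factor 1: 'd' (i=0, period=1)
emit factor 2: 'adede' (i=1, period=5)
emit factor 3: 'aceeddbbecbcd' (i=6, period=13)
emit factor 4: 'a' (i=19, period=1)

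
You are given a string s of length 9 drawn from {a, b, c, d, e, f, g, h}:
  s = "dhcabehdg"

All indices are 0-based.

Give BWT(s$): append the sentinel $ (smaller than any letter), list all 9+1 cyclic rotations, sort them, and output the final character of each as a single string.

gcahh$bdde

rank  rotation    last
    0  $dhcabehdg  g
    1  abehdg$dhc  c
    2  behdg$dhca  a
    3  cabehdg$dh  h
    4  dg$dhcabeh  h
    5  dhcabehdg$  $
    6  ehdg$dhcab  b
    7  g$dhcabehd  d
    8  hcabehdg$d  d
    9  hdg$dhcabe  e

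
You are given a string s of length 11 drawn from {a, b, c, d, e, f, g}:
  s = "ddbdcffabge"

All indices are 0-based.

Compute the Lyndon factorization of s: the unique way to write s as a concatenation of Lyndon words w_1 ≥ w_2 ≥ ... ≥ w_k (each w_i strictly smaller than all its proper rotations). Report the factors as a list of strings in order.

emit factor 1: 'd' (i=0, period=1)
emit factor 2: 'd' (i=1, period=1)
emit factor 3: 'bdcff' (i=2, period=5)
emit factor 4: 'abge' (i=7, period=4)

["d", "d", "bdcff", "abge"]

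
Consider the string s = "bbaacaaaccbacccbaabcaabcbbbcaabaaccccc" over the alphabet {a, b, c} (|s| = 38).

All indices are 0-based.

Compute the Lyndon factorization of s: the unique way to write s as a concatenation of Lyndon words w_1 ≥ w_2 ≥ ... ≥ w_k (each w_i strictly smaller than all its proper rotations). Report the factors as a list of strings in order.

emit factor 1: 'b' (i=0, period=1)
emit factor 2: 'b' (i=1, period=1)
emit factor 3: 'aac' (i=2, period=3)
emit factor 4: 'aaaccbacccbaabcaabcbbbcaabaaccccc' (i=5, period=33)

["b", "b", "aac", "aaaccbacccbaabcaabcbbbcaabaaccccc"]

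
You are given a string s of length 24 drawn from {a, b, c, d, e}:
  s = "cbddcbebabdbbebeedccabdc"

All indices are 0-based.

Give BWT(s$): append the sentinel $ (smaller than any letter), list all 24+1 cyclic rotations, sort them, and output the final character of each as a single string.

cbcedaaccbedc$ddbbdebbbeb

rank  rotation                   last
    0  $cbddcbebabdbbebeedccabdc  c
    1  abdbbebeedccabdc$cbddcbeb  b
    2  abdc$cbddcbebabdbbebeedcc  c
    3  babdbbebeedccabdc$cbddcbe  e
    4  bbebeedccabdc$cbddcbebabd  d
    5  bdbbebeedccabdc$cbddcbeba  a
    6  bdc$cbddcbebabdbbebeedcca  a
    7  bddcbebabdbbebeedccabdc$c  c
    8  bebabdbbebeedccabdc$cbddc  c
    9  bebeedccabdc$cbddcbebabdb  b
   10  beedccabdc$cbddcbebabdbbe  e
   11  c$cbddcbebabdbbebeedccabd  d
   12  cabdc$cbddcbebabdbbebeedc  c
   13  cbddcbebabdbbebeedccabdc$  $
   14  cbebabdbbebeedccabdc$cbdd  d
   15  ccabdc$cbddcbebabdbbebeed  d
   16  dbbebeedccabdc$cbddcbebab  b
   17  dc$cbddcbebabdbbebeedccab  b
   18  dcbebabdbbebeedccabdc$cbd  d
   19  dccabdc$cbddcbebabdbbebee  e
   20  ddcbebabdbbebeedccabdc$cb  b
   21  ebabdbbebeedccabdc$cbddcb  b
   22  ebeedccabdc$cbddcbebabdbb  b
   23  edccabdc$cbddcbebabdbbebe  e
   24  eedccabdc$cbddcbebabdbbeb  b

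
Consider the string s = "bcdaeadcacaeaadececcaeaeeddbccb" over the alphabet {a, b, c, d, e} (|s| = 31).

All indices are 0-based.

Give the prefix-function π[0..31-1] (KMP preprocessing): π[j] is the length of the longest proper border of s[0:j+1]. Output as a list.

π[0] = 0
j=1 s[j]='c': π[1]=0 (border '')
j=2 s[j]='d': π[2]=0 (border '')
j=3 s[j]='a': π[3]=0 (border '')
j=4 s[j]='e': π[4]=0 (border '')
j=5 s[j]='a': π[5]=0 (border '')
j=6 s[j]='d': π[6]=0 (border '')
j=7 s[j]='c': π[7]=0 (border '')
j=8 s[j]='a': π[8]=0 (border '')
j=9 s[j]='c': π[9]=0 (border '')
j=10 s[j]='a': π[10]=0 (border '')
j=11 s[j]='e': π[11]=0 (border '')
j=12 s[j]='a': π[12]=0 (border '')
j=13 s[j]='a': π[13]=0 (border '')
j=14 s[j]='d': π[14]=0 (border '')
j=15 s[j]='e': π[15]=0 (border '')
j=16 s[j]='c': π[16]=0 (border '')
j=17 s[j]='e': π[17]=0 (border '')
j=18 s[j]='c': π[18]=0 (border '')
j=19 s[j]='c': π[19]=0 (border '')
j=20 s[j]='a': π[20]=0 (border '')
j=21 s[j]='e': π[21]=0 (border '')
j=22 s[j]='a': π[22]=0 (border '')
j=23 s[j]='e': π[23]=0 (border '')
j=24 s[j]='e': π[24]=0 (border '')
j=25 s[j]='d': π[25]=0 (border '')
j=26 s[j]='d': π[26]=0 (border '')
j=27 s[j]='b': π[27]=1 (border 'b')
j=28 s[j]='c': π[28]=2 (border 'bc')
j=29 s[j]='c': k: 2→0; π[29]=0 (border '')
j=30 s[j]='b': π[30]=1 (border 'b')

[0, 0, 0, 0, 0, 0, 0, 0, 0, 0, 0, 0, 0, 0, 0, 0, 0, 0, 0, 0, 0, 0, 0, 0, 0, 0, 0, 1, 2, 0, 1]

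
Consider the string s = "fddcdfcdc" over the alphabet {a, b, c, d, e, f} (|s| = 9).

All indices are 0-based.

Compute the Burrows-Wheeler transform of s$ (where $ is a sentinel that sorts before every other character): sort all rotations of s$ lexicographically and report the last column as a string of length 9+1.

rank  rotation    last
    0  $fddcdfcdc  c
    1  c$fddcdfcd  d
    2  cdc$fddcdf  f
    3  cdfcdc$fdd  d
    4  dc$fddcdfc  c
    5  dcdfcdc$fd  d
    6  ddcdfcdc$f  f
    7  dfcdc$fddc  c
    8  fcdc$fddcd  d
    9  fddcdfcdc$  $

cdfdcdfcd$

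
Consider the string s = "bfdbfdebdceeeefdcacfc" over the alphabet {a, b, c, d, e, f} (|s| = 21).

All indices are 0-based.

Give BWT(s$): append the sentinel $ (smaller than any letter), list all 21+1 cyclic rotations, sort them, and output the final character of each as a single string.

cce$dfddaffbfdceeecbeb

rank  rotation                last
    0  $bfdbfdebdceeeefdcacfc  c
    1  acfc$bfdbfdebdceeeefdc  c
    2  bdceeeefdcacfc$bfdbfde  e
    3  bfdbfdebdceeeefdcacfc$  $
    4  bfdebdceeeefdcacfc$bfd  d
    5  c$bfdbfdebdceeeefdcacf  f
    6  cacfc$bfdbfdebdceeeefd  d
    7  ceeeefdcacfc$bfdbfdebd  d
    8  cfc$bfdbfdebdceeeefdca  a
    9  dbfdebdceeeefdcacfc$bf  f
   10  dcacfc$bfdbfdebdceeeef  f
   11  dceeeefdcacfc$bfdbfdeb  b
   12  debdceeeefdcacfc$bfdbf  f
   13  ebdceeeefdcacfc$bfdbfd  d
   14  eeeefdcacfc$bfdbfdebdc  c
   15  eeefdcacfc$bfdbfdebdce  e
   16  eefdcacfc$bfdbfdebdcee  e
   17  efdcacfc$bfdbfdebdceee  e
   18  fc$bfdbfdebdceeeefdcac  c
   19  fdbfdebdceeeefdcacfc$b  b
   20  fdcacfc$bfdbfdebdceeee  e
   21  fdebdceeeefdcacfc$bfdb  b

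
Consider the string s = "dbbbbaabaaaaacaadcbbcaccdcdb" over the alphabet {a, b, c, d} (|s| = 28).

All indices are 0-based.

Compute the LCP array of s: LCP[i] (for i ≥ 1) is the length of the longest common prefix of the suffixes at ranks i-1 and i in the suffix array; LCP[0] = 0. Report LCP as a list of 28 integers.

[0, 4, 3, 2, 2, 2, 1, 1, 2, 1, 0, 1, 3, 1, 2, 3, 2, 1, 0, 2, 1, 1, 1, 2, 0, 2, 1, 2]

rank | idx | suffix
   0 |   8 | aaaaacaadcbbcaccdcdb
   1 |   9 | aaaacaadcbbcaccdcdb
   2 |  10 | aaacaadcbbcaccdcdb
   3 |   5 | aabaaaaacaadcbbcaccdcdb
   4 |  11 | aacaadcbbcaccdcdb
   5 |  14 | aadcbbcaccdcdb
   6 |   6 | abaaaaacaadcbbcaccdcdb
   7 |  12 | acaadcbbcaccdcdb
   8 |  21 | accdcdb
   9 |  15 | adcbbcaccdcdb
  10 |  27 | b
  11 |   7 | baaaaacaadcbbcaccdcdb
  12 |   4 | baabaaaaacaadcbbcaccdcdb
  13 |   3 | bbaabaaaaacaadcbbcaccdcdb
  14 |   2 | bbbaabaaaaacaadcbbcaccdcdb
  15 |   1 | bbbbaabaaaaacaadcbbcaccdcdb
  16 |  18 | bbcaccdcdb
  17 |  19 | bcaccdcdb
  18 |  13 | caadcbbcaccdcdb
  19 |  20 | caccdcdb
  20 |  17 | cbbcaccdcdb
  21 |  22 | ccdcdb
  22 |  25 | cdb
  23 |  23 | cdcdb
  24 |  26 | db
  25 |   0 | dbbbbaabaaaaacaadcbbcaccdcdb
  26 |  16 | dcbbcaccdcdb
  27 |  24 | dcdb

SA = [8, 9, 10, 5, 11, 14, 6, 12, 21, 15, 27, 7, 4, 3, 2, 1, 18, 19, 13, 20, 17, 22, 25, 23, 26, 0, 16, 24]
i: (SA[i-1],SA[i]) lcp shared
  1: (8,9) 4 'aaaa'
  2: (9,10) 3 'aaa'
  3: (10,5) 2 'aa'
  4: (5,11) 2 'aa'
  5: (11,14) 2 'aa'
  6: (14,6) 1 'a'
  7: (6,12) 1 'a'
  8: (12,21) 2 'ac'
  9: (21,15) 1 'a'
  10: (15,27) 0 ''
  11: (27,7) 1 'b'
  12: (7,4) 3 'baa'
  13: (4,3) 1 'b'
  14: (3,2) 2 'bb'
  15: (2,1) 3 'bbb'
  16: (1,18) 2 'bb'
  17: (18,19) 1 'b'
  18: (19,13) 0 ''
  19: (13,20) 2 'ca'
  20: (20,17) 1 'c'
  21: (17,22) 1 'c'
  22: (22,25) 1 'c'
  23: (25,23) 2 'cd'
  24: (23,26) 0 ''
  25: (26,0) 2 'db'
  26: (0,16) 1 'd'
  27: (16,24) 2 'dc'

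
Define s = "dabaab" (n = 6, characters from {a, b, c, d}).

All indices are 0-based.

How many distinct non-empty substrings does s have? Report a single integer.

rank→(start, suffix):
  0 → (3, 'aab')
  1 → (4, 'ab')
  2 → (1, 'abaab')
  3 → (5, 'b')
  4 → (2, 'baab')
  5 → (0, 'dabaab')

SA = [3, 4, 1, 5, 2, 0]
[i] adj suffixes → lcp
  [1] 3/4 → 1 ('a')
  [2] 4/1 → 2 ('ab')
  [3] 1/5 → 0 ('')
  [4] 5/2 → 1 ('b')
  [5] 2/0 → 0 ('')

n(n+1)/2 = 6·7/2 = 21
Σ LCP = 0 + 1 + 2 + 0 + 1 + 0 = 4
distinct = 21 − 4 = 17

17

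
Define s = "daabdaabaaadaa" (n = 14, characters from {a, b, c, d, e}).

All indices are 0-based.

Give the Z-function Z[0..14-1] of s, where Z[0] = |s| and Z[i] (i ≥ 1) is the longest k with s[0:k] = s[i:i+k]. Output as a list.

[14, 0, 0, 0, 4, 0, 0, 0, 0, 0, 0, 3, 0, 0]

Z[0]=14
i=1: fresh scan; Z[1]=0
i=2: fresh scan; Z[2]=0
i=3: fresh scan; Z[3]=0
i=4: fresh scan; Z[4]=4 grow→box=[4,8)
i=5: min(r-i=3, Z[1]=0)=0; Z[5]=0
i=6: min(r-i=2, Z[2]=0)=0; Z[6]=0
i=7: min(r-i=1, Z[3]=0)=0; Z[7]=0
i=8: fresh scan; Z[8]=0
i=9: fresh scan; Z[9]=0
i=10: fresh scan; Z[10]=0
i=11: fresh scan; Z[11]=3 grow→box=[11,14)
i=12: min(r-i=2, Z[1]=0)=0; Z[12]=0
i=13: min(r-i=1, Z[2]=0)=0; Z[13]=0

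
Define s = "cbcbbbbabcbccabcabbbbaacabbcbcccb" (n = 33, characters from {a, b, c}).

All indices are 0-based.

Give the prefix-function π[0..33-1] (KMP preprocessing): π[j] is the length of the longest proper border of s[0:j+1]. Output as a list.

[0, 0, 1, 2, 0, 0, 0, 0, 0, 1, 2, 3, 1, 0, 0, 1, 0, 0, 0, 0, 0, 0, 0, 1, 0, 0, 0, 1, 2, 3, 1, 1, 2]

π[0] = 0
j=1 s[j]='b': π[1]=0 (border '')
j=2 s[j]='c': π[2]=1 (border 'c')
j=3 s[j]='b': π[3]=2 (border 'cb')
j=4 s[j]='b': k: 2→0; π[4]=0 (border '')
j=5 s[j]='b': π[5]=0 (border '')
j=6 s[j]='b': π[6]=0 (border '')
j=7 s[j]='a': π[7]=0 (border '')
j=8 s[j]='b': π[8]=0 (border '')
j=9 s[j]='c': π[9]=1 (border 'c')
j=10 s[j]='b': π[10]=2 (border 'cb')
j=11 s[j]='c': π[11]=3 (border 'cbc')
j=12 s[j]='c': k: 3→1→0; π[12]=1 (border 'c')
j=13 s[j]='a': k: 1→0; π[13]=0 (border '')
j=14 s[j]='b': π[14]=0 (border '')
j=15 s[j]='c': π[15]=1 (border 'c')
j=16 s[j]='a': k: 1→0; π[16]=0 (border '')
j=17 s[j]='b': π[17]=0 (border '')
j=18 s[j]='b': π[18]=0 (border '')
j=19 s[j]='b': π[19]=0 (border '')
j=20 s[j]='b': π[20]=0 (border '')
j=21 s[j]='a': π[21]=0 (border '')
j=22 s[j]='a': π[22]=0 (border '')
j=23 s[j]='c': π[23]=1 (border 'c')
j=24 s[j]='a': k: 1→0; π[24]=0 (border '')
j=25 s[j]='b': π[25]=0 (border '')
j=26 s[j]='b': π[26]=0 (border '')
j=27 s[j]='c': π[27]=1 (border 'c')
j=28 s[j]='b': π[28]=2 (border 'cb')
j=29 s[j]='c': π[29]=3 (border 'cbc')
j=30 s[j]='c': k: 3→1→0; π[30]=1 (border 'c')
j=31 s[j]='c': k: 1→0; π[31]=1 (border 'c')
j=32 s[j]='b': π[32]=2 (border 'cb')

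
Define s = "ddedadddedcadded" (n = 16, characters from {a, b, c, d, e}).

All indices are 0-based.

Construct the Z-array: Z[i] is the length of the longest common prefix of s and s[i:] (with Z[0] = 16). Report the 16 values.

Z[0]=16
i=1: fresh scan; Z[1]=1 extend→box=[1,2)
i=2: fresh scan; Z[2]=0
i=3: fresh scan; Z[3]=1 extend→box=[3,4)
i=4: fresh scan; Z[4]=0
i=5: fresh scan; Z[5]=2 extend→box=[5,7)
i=6: min(r-i=1, Z[1]=1)=1; Z[6]=4 extend→box=[6,10)
i=7: min(r-i=3, Z[1]=1)=1; Z[7]=1
i=8: min(r-i=2, Z[2]=0)=0; Z[8]=0
i=9: min(r-i=1, Z[3]=1)=1; Z[9]=1
i=10: fresh scan; Z[10]=0
i=11: fresh scan; Z[11]=0
i=12: fresh scan; Z[12]=4 extend→box=[12,16)
i=13: min(r-i=3, Z[1]=1)=1; Z[13]=1
i=14: min(r-i=2, Z[2]=0)=0; Z[14]=0
i=15: min(r-i=1, Z[3]=1)=1; Z[15]=1

[16, 1, 0, 1, 0, 2, 4, 1, 0, 1, 0, 0, 4, 1, 0, 1]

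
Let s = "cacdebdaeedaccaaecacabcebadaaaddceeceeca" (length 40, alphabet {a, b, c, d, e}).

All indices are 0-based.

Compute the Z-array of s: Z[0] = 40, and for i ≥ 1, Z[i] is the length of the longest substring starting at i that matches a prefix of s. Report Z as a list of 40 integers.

[40, 0, 1, 0, 0, 0, 0, 0, 0, 0, 0, 0, 1, 2, 0, 0, 0, 3, 0, 2, 0, 0, 1, 0, 0, 0, 0, 0, 0, 0, 0, 0, 1, 0, 0, 1, 0, 0, 2, 0]

Z[0]=40
i=1: outside box; Z[1]=0
i=2: outside box; Z[2]=1 scan→box=[2,3)
i=3: outside box; Z[3]=0
i=4: outside box; Z[4]=0
i=5: outside box; Z[5]=0
i=6: outside box; Z[6]=0
i=7: outside box; Z[7]=0
i=8: outside box; Z[8]=0
i=9: outside box; Z[9]=0
i=10: outside box; Z[10]=0
i=11: outside box; Z[11]=0
i=12: outside box; Z[12]=1 scan→box=[12,13)
i=13: outside box; Z[13]=2 scan→box=[13,15)
i=14: min(r-i=1, Z[1]=0)=0; Z[14]=0
i=15: outside box; Z[15]=0
i=16: outside box; Z[16]=0
i=17: outside box; Z[17]=3 scan→box=[17,20)
i=18: min(r-i=2, Z[1]=0)=0; Z[18]=0
i=19: min(r-i=1, Z[2]=1)=1; Z[19]=2 scan→box=[19,21)
i=20: min(r-i=1, Z[1]=0)=0; Z[20]=0
i=21: outside box; Z[21]=0
i=22: outside box; Z[22]=1 scan→box=[22,23)
i=23: outside box; Z[23]=0
i=24: outside box; Z[24]=0
i=25: outside box; Z[25]=0
i=26: outside box; Z[26]=0
i=27: outside box; Z[27]=0
i=28: outside box; Z[28]=0
i=29: outside box; Z[29]=0
i=30: outside box; Z[30]=0
i=31: outside box; Z[31]=0
i=32: outside box; Z[32]=1 scan→box=[32,33)
i=33: outside box; Z[33]=0
i=34: outside box; Z[34]=0
i=35: outside box; Z[35]=1 scan→box=[35,36)
i=36: outside box; Z[36]=0
i=37: outside box; Z[37]=0
i=38: outside box; Z[38]=2 scan→box=[38,40)
i=39: min(r-i=1, Z[1]=0)=0; Z[39]=0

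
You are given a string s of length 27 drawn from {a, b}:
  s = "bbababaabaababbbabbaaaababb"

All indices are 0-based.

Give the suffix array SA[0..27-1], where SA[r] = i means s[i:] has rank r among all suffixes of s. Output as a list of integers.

rank | idx | suffix
   0 |  19 | aaaababb
   1 |  20 | aaababb
   2 |   6 | aabaababbbabbaaaababb
   3 |  21 | aababb
   4 |   9 | aababbbabbaaaababb
   5 |   4 | abaabaababbbabbaaaababb
   6 |   7 | abaababbbabbaaaababb
   7 |   2 | ababaabaababbbabbaaaababb
   8 |  22 | ababb
   9 |  10 | ababbbabbaaaababb
  10 |  24 | abb
  11 |  16 | abbaaaababb
  12 |  12 | abbbabbaaaababb
  13 |  26 | b
  14 |  18 | baaaababb
  15 |   5 | baabaababbbabbaaaababb
  16 |   8 | baababbbabbaaaababb
  17 |   3 | babaabaababbbabbaaaababb
  18 |   1 | bababaabaababbbabbaaaababb
  19 |  23 | babb
  20 |  15 | babbaaaababb
  21 |  11 | babbbabbaaaababb
  22 |  25 | bb
  23 |  17 | bbaaaababb
  24 |   0 | bbababaabaababbbabbaaaababb
  25 |  14 | bbabbaaaababb
  26 |  13 | bbbabbaaaababb

[19, 20, 6, 21, 9, 4, 7, 2, 22, 10, 24, 16, 12, 26, 18, 5, 8, 3, 1, 23, 15, 11, 25, 17, 0, 14, 13]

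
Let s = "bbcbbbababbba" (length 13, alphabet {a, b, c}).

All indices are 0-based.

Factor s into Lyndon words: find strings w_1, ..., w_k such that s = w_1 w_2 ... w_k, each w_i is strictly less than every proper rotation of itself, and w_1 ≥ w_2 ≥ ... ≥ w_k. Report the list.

emit factor 1: 'bbc' (i=0, period=3)
emit factor 2: 'b' (i=3, period=1)
emit factor 3: 'b' (i=4, period=1)
emit factor 4: 'b' (i=5, period=1)
emit factor 5: 'ababbb' (i=6, period=6)
emit factor 6: 'a' (i=12, period=1)

["bbc", "b", "b", "b", "ababbb", "a"]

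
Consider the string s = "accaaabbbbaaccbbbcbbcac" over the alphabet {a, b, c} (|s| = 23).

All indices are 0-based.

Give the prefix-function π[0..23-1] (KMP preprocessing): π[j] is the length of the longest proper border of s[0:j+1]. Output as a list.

π[0] = 0
j=1 s[j]='c': π[1]=0 (border '')
j=2 s[j]='c': π[2]=0 (border '')
j=3 s[j]='a': π[3]=1 (border 'a')
j=4 s[j]='a': k: 1→0; π[4]=1 (border 'a')
j=5 s[j]='a': k: 1→0; π[5]=1 (border 'a')
j=6 s[j]='b': k: 1→0; π[6]=0 (border '')
j=7 s[j]='b': π[7]=0 (border '')
j=8 s[j]='b': π[8]=0 (border '')
j=9 s[j]='b': π[9]=0 (border '')
j=10 s[j]='a': π[10]=1 (border 'a')
j=11 s[j]='a': k: 1→0; π[11]=1 (border 'a')
j=12 s[j]='c': π[12]=2 (border 'ac')
j=13 s[j]='c': π[13]=3 (border 'acc')
j=14 s[j]='b': k: 3→0; π[14]=0 (border '')
j=15 s[j]='b': π[15]=0 (border '')
j=16 s[j]='b': π[16]=0 (border '')
j=17 s[j]='c': π[17]=0 (border '')
j=18 s[j]='b': π[18]=0 (border '')
j=19 s[j]='b': π[19]=0 (border '')
j=20 s[j]='c': π[20]=0 (border '')
j=21 s[j]='a': π[21]=1 (border 'a')
j=22 s[j]='c': π[22]=2 (border 'ac')

[0, 0, 0, 1, 1, 1, 0, 0, 0, 0, 1, 1, 2, 3, 0, 0, 0, 0, 0, 0, 0, 1, 2]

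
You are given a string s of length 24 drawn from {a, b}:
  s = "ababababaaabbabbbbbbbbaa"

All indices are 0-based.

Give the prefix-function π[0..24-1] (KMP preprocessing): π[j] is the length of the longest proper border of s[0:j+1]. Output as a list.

[0, 0, 1, 2, 3, 4, 5, 6, 7, 1, 1, 2, 0, 1, 2, 0, 0, 0, 0, 0, 0, 0, 1, 1]

π[0] = 0
j=1 s[j]='b': π[1]=0 (border '')
j=2 s[j]='a': π[2]=1 (border 'a')
j=3 s[j]='b': π[3]=2 (border 'ab')
j=4 s[j]='a': π[4]=3 (border 'aba')
j=5 s[j]='b': π[5]=4 (border 'abab')
j=6 s[j]='a': π[6]=5 (border 'ababa')
j=7 s[j]='b': π[7]=6 (border 'ababab')
j=8 s[j]='a': π[8]=7 (border 'abababa')
j=9 s[j]='a': k: 7→5→3→1→0; π[9]=1 (border 'a')
j=10 s[j]='a': k: 1→0; π[10]=1 (border 'a')
j=11 s[j]='b': π[11]=2 (border 'ab')
j=12 s[j]='b': k: 2→0; π[12]=0 (border '')
j=13 s[j]='a': π[13]=1 (border 'a')
j=14 s[j]='b': π[14]=2 (border 'ab')
j=15 s[j]='b': k: 2→0; π[15]=0 (border '')
j=16 s[j]='b': π[16]=0 (border '')
j=17 s[j]='b': π[17]=0 (border '')
j=18 s[j]='b': π[18]=0 (border '')
j=19 s[j]='b': π[19]=0 (border '')
j=20 s[j]='b': π[20]=0 (border '')
j=21 s[j]='b': π[21]=0 (border '')
j=22 s[j]='a': π[22]=1 (border 'a')
j=23 s[j]='a': k: 1→0; π[23]=1 (border 'a')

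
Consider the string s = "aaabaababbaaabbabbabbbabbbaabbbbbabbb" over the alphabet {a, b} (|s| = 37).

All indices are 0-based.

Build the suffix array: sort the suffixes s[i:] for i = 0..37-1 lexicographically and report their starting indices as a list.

[0, 10, 1, 4, 11, 26, 2, 5, 7, 12, 15, 33, 22, 18, 27, 36, 9, 3, 25, 6, 14, 32, 21, 17, 35, 8, 24, 13, 31, 20, 16, 34, 23, 30, 19, 29, 28]

sorted suffixes:
  #0 SA[0]=0  'aaabaababbaaabbabbabbbabbbaabbbbbabbb'
  #1 SA[1]=10  'aaabbabbabbbabbbaabbbbbabbb'
  #2 SA[2]=1  'aabaababbaaabbabbabbbabbbaabbbbbabbb'
  #3 SA[3]=4  'aababbaaabbabbabbbabbbaabbbbbabbb'
  #4 SA[4]=11  'aabbabbabbbabbbaabbbbbabbb'
  #5 SA[5]=26  'aabbbbbabbb'
  #6 SA[6]=2  'abaababbaaabbabbabbbabbbaabbbbbabbb'
  #7 SA[7]=5  'ababbaaabbabbabbbabbbaabbbbbabbb'
  #8 SA[8]=7  'abbaaabbabbabbbabbbaabbbbbabbb'
  #9 SA[9]=12  'abbabbabbbabbbaabbbbbabbb'
  #10 SA[10]=15  'abbabbbabbbaabbbbbabbb'
  #11 SA[11]=33  'abbb'
  #12 SA[12]=22  'abbbaabbbbbabbb'
  #13 SA[13]=18  'abbbabbbaabbbbbabbb'
  #14 SA[14]=27  'abbbbbabbb'
  #15 SA[15]=36  'b'
  #16 SA[16]=9  'baaabbabbabbbabbbaabbbbbabbb'
  #17 SA[17]=3  'baababbaaabbabbabbbabbbaabbbbbabbb'
  #18 SA[18]=25  'baabbbbbabbb'
  #19 SA[19]=6  'babbaaabbabbabbbabbbaabbbbbabbb'
  #20 SA[20]=14  'babbabbbabbbaabbbbbabbb'
  #21 SA[21]=32  'babbb'
  #22 SA[22]=21  'babbbaabbbbbabbb'
  #23 SA[23]=17  'babbbabbbaabbbbbabbb'
  #24 SA[24]=35  'bb'
  #25 SA[25]=8  'bbaaabbabbabbbabbbaabbbbbabbb'
  #26 SA[26]=24  'bbaabbbbbabbb'
  #27 SA[27]=13  'bbabbabbbabbbaabbbbbabbb'
  #28 SA[28]=31  'bbabbb'
  #29 SA[29]=20  'bbabbbaabbbbbabbb'
  #30 SA[30]=16  'bbabbbabbbaabbbbbabbb'
  #31 SA[31]=34  'bbb'
  #32 SA[32]=23  'bbbaabbbbbabbb'
  #33 SA[33]=30  'bbbabbb'
  #34 SA[34]=19  'bbbabbbaabbbbbabbb'
  #35 SA[35]=29  'bbbbabbb'
  #36 SA[36]=28  'bbbbbabbb'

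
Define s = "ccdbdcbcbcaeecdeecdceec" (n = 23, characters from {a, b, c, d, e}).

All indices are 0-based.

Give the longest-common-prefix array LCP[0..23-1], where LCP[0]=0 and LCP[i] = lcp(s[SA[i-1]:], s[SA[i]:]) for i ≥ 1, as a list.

[0, 0, 2, 1, 0, 1, 1, 3, 1, 1, 2, 2, 1, 0, 1, 2, 1, 0, 2, 3, 1, 3, 4]

sorted suffixes:
  #0 SA[0]=10  'aeecdeecdceec'
  #1 SA[1]=8  'bcaeecdeecdceec'
  #2 SA[2]=6  'bcbcaeecdeecdceec'
  #3 SA[3]=3  'bdcbcbcaeecdeecdceec'
  #4 SA[4]=22  'c'
  #5 SA[5]=9  'caeecdeecdceec'
  #6 SA[6]=7  'cbcaeecdeecdceec'
  #7 SA[7]=5  'cbcbcaeecdeecdceec'
  #8 SA[8]=0  'ccdbdcbcbcaeecdeecdceec'
  #9 SA[9]=1  'cdbdcbcbcaeecdeecdceec'
  #10 SA[10]=17  'cdceec'
  #11 SA[11]=13  'cdeecdceec'
  #12 SA[12]=19  'ceec'
  #13 SA[13]=2  'dbdcbcbcaeecdeecdceec'
  #14 SA[14]=4  'dcbcbcaeecdeecdceec'
  #15 SA[15]=18  'dceec'
  #16 SA[16]=14  'deecdceec'
  #17 SA[17]=21  'ec'
  #18 SA[18]=16  'ecdceec'
  #19 SA[19]=12  'ecdeecdceec'
  #20 SA[20]=20  'eec'
  #21 SA[21]=15  'eecdceec'
  #22 SA[22]=11  'eecdeecdceec'

SA = [10, 8, 6, 3, 22, 9, 7, 5, 0, 1, 17, 13, 19, 2, 4, 18, 14, 21, 16, 12, 20, 15, 11]
i: (SA[i-1],SA[i]) lcp shared
  1: (10,8) 0 ''
  2: (8,6) 2 'bc'
  3: (6,3) 1 'b'
  4: (3,22) 0 ''
  5: (22,9) 1 'c'
  6: (9,7) 1 'c'
  7: (7,5) 3 'cbc'
  8: (5,0) 1 'c'
  9: (0,1) 1 'c'
  10: (1,17) 2 'cd'
  11: (17,13) 2 'cd'
  12: (13,19) 1 'c'
  13: (19,2) 0 ''
  14: (2,4) 1 'd'
  15: (4,18) 2 'dc'
  16: (18,14) 1 'd'
  17: (14,21) 0 ''
  18: (21,16) 2 'ec'
  19: (16,12) 3 'ecd'
  20: (12,20) 1 'e'
  21: (20,15) 3 'eec'
  22: (15,11) 4 'eecd'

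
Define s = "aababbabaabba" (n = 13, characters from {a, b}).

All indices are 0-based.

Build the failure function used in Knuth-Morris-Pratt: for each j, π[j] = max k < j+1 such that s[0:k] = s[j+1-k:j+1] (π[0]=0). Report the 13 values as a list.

π[0] = 0
j=1 s[j]='a': π[1]=1 (border 'a')
j=2 s[j]='b': k: 1→0; π[2]=0 (border '')
j=3 s[j]='a': π[3]=1 (border 'a')
j=4 s[j]='b': k: 1→0; π[4]=0 (border '')
j=5 s[j]='b': π[5]=0 (border '')
j=6 s[j]='a': π[6]=1 (border 'a')
j=7 s[j]='b': k: 1→0; π[7]=0 (border '')
j=8 s[j]='a': π[8]=1 (border 'a')
j=9 s[j]='a': π[9]=2 (border 'aa')
j=10 s[j]='b': π[10]=3 (border 'aab')
j=11 s[j]='b': k: 3→0; π[11]=0 (border '')
j=12 s[j]='a': π[12]=1 (border 'a')

[0, 1, 0, 1, 0, 0, 1, 0, 1, 2, 3, 0, 1]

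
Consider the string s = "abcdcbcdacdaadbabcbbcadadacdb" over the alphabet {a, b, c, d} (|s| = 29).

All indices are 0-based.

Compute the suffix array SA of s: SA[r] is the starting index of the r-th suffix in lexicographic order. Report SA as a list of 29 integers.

[11, 15, 0, 8, 25, 23, 21, 12, 28, 14, 18, 19, 16, 5, 1, 20, 17, 4, 9, 6, 26, 2, 10, 7, 24, 22, 27, 13, 3]

rank→(start, suffix):
  0 → (11, 'aadbabcbbcadadacdb')
  1 → (15, 'abcbbcadadacdb')
  2 → (0, 'abcdcbcdacdaadbabcbbcadadacdb')
  3 → (8, 'acdaadbabcbbcadadacdb')
  4 → (25, 'acdb')
  5 → (23, 'adacdb')
  6 → (21, 'adadacdb')
  7 → (12, 'adbabcbbcadadacdb')
  8 → (28, 'b')
  9 → (14, 'babcbbcadadacdb')
  10 → (18, 'bbcadadacdb')
  11 → (19, 'bcadadacdb')
  12 → (16, 'bcbbcadadacdb')
  13 → (5, 'bcdacdaadbabcbbcadadacdb')
  14 → (1, 'bcdcbcdacdaadbabcbbcadadacdb')
  15 → (20, 'cadadacdb')
  16 → (17, 'cbbcadadacdb')
  17 → (4, 'cbcdacdaadbabcbbcadadacdb')
  18 → (9, 'cdaadbabcbbcadadacdb')
  19 → (6, 'cdacdaadbabcbbcadadacdb')
  20 → (26, 'cdb')
  21 → (2, 'cdcbcdacdaadbabcbbcadadacdb')
  22 → (10, 'daadbabcbbcadadacdb')
  23 → (7, 'dacdaadbabcbbcadadacdb')
  24 → (24, 'dacdb')
  25 → (22, 'dadacdb')
  26 → (27, 'db')
  27 → (13, 'dbabcbbcadadacdb')
  28 → (3, 'dcbcdacdaadbabcbbcadadacdb')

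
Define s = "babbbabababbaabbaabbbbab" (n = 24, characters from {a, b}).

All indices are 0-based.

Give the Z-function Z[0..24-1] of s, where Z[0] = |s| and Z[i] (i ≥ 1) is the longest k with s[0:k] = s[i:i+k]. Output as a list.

[24, 0, 1, 1, 3, 0, 3, 0, 4, 0, 1, 2, 0, 0, 1, 2, 0, 0, 1, 1, 1, 3, 0, 1]

Z[0]=24
i=1: outside box; Z[1]=0
i=2: outside box; Z[2]=1 grow→box=[2,3)
i=3: outside box; Z[3]=1 grow→box=[3,4)
i=4: outside box; Z[4]=3 grow→box=[4,7)
i=5: min(r-i=2, Z[1]=0)=0; Z[5]=0
i=6: min(r-i=1, Z[2]=1)=1; Z[6]=3 grow→box=[6,9)
i=7: min(r-i=2, Z[1]=0)=0; Z[7]=0
i=8: min(r-i=1, Z[2]=1)=1; Z[8]=4 grow→box=[8,12)
i=9: min(r-i=3, Z[1]=0)=0; Z[9]=0
i=10: min(r-i=2, Z[2]=1)=1; Z[10]=1
i=11: min(r-i=1, Z[3]=1)=1; Z[11]=2 grow→box=[11,13)
i=12: min(r-i=1, Z[1]=0)=0; Z[12]=0
i=13: outside box; Z[13]=0
i=14: outside box; Z[14]=1 grow→box=[14,15)
i=15: outside box; Z[15]=2 grow→box=[15,17)
i=16: min(r-i=1, Z[1]=0)=0; Z[16]=0
i=17: outside box; Z[17]=0
i=18: outside box; Z[18]=1 grow→box=[18,19)
i=19: outside box; Z[19]=1 grow→box=[19,20)
i=20: outside box; Z[20]=1 grow→box=[20,21)
i=21: outside box; Z[21]=3 grow→box=[21,24)
i=22: min(r-i=2, Z[1]=0)=0; Z[22]=0
i=23: min(r-i=1, Z[2]=1)=1; Z[23]=1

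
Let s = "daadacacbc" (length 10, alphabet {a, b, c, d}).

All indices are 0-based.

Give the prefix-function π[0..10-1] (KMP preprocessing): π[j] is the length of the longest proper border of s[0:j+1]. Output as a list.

π[0] = 0
j=1 s[j]='a': π[1]=0 (border '')
j=2 s[j]='a': π[2]=0 (border '')
j=3 s[j]='d': π[3]=1 (border 'd')
j=4 s[j]='a': π[4]=2 (border 'da')
j=5 s[j]='c': k: 2→0; π[5]=0 (border '')
j=6 s[j]='a': π[6]=0 (border '')
j=7 s[j]='c': π[7]=0 (border '')
j=8 s[j]='b': π[8]=0 (border '')
j=9 s[j]='c': π[9]=0 (border '')

[0, 0, 0, 1, 2, 0, 0, 0, 0, 0]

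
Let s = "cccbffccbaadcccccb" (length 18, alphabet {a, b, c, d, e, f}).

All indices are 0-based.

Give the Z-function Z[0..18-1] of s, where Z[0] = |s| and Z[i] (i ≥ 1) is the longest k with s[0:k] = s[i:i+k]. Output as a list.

[18, 2, 1, 0, 0, 0, 2, 1, 0, 0, 0, 0, 3, 3, 4, 2, 1, 0]

Z[0]=18
i=1: fresh scan; Z[1]=2 scan→box=[1,3)
i=2: min(r-i=1, Z[1]=2)=1; Z[2]=1
i=3: fresh scan; Z[3]=0
i=4: fresh scan; Z[4]=0
i=5: fresh scan; Z[5]=0
i=6: fresh scan; Z[6]=2 scan→box=[6,8)
i=7: min(r-i=1, Z[1]=2)=1; Z[7]=1
i=8: fresh scan; Z[8]=0
i=9: fresh scan; Z[9]=0
i=10: fresh scan; Z[10]=0
i=11: fresh scan; Z[11]=0
i=12: fresh scan; Z[12]=3 scan→box=[12,15)
i=13: min(r-i=2, Z[1]=2)=2; Z[13]=3 scan→box=[13,16)
i=14: min(r-i=2, Z[1]=2)=2; Z[14]=4 scan→box=[14,18)
i=15: min(r-i=3, Z[1]=2)=2; Z[15]=2
i=16: min(r-i=2, Z[2]=1)=1; Z[16]=1
i=17: min(r-i=1, Z[3]=0)=0; Z[17]=0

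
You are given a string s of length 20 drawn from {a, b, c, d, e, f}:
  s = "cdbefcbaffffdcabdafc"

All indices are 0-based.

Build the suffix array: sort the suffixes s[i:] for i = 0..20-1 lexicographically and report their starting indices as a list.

[14, 17, 7, 6, 15, 2, 19, 13, 5, 0, 16, 1, 12, 3, 18, 4, 11, 10, 9, 8]

sorted suffixes:
  #0 SA[0]=14  'abdafc'
  #1 SA[1]=17  'afc'
  #2 SA[2]=7  'affffdcabdafc'
  #3 SA[3]=6  'baffffdcabdafc'
  #4 SA[4]=15  'bdafc'
  #5 SA[5]=2  'befcbaffffdcabdafc'
  #6 SA[6]=19  'c'
  #7 SA[7]=13  'cabdafc'
  #8 SA[8]=5  'cbaffffdcabdafc'
  #9 SA[9]=0  'cdbefcbaffffdcabdafc'
  #10 SA[10]=16  'dafc'
  #11 SA[11]=1  'dbefcbaffffdcabdafc'
  #12 SA[12]=12  'dcabdafc'
  #13 SA[13]=3  'efcbaffffdcabdafc'
  #14 SA[14]=18  'fc'
  #15 SA[15]=4  'fcbaffffdcabdafc'
  #16 SA[16]=11  'fdcabdafc'
  #17 SA[17]=10  'ffdcabdafc'
  #18 SA[18]=9  'fffdcabdafc'
  #19 SA[19]=8  'ffffdcabdafc'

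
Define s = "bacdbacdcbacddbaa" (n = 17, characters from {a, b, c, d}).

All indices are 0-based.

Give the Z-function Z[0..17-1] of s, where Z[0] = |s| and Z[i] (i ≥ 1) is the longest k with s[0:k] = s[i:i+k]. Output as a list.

Z[0]=17
i=1: i≥r, start 0; Z[1]=0
i=2: i≥r, start 0; Z[2]=0
i=3: i≥r, start 0; Z[3]=0
i=4: i≥r, start 0; Z[4]=4 extend→box=[4,8)
i=5: min(r-i=3, Z[1]=0)=0; Z[5]=0
i=6: min(r-i=2, Z[2]=0)=0; Z[6]=0
i=7: min(r-i=1, Z[3]=0)=0; Z[7]=0
i=8: i≥r, start 0; Z[8]=0
i=9: i≥r, start 0; Z[9]=4 extend→box=[9,13)
i=10: min(r-i=3, Z[1]=0)=0; Z[10]=0
i=11: min(r-i=2, Z[2]=0)=0; Z[11]=0
i=12: min(r-i=1, Z[3]=0)=0; Z[12]=0
i=13: i≥r, start 0; Z[13]=0
i=14: i≥r, start 0; Z[14]=2 extend→box=[14,16)
i=15: min(r-i=1, Z[1]=0)=0; Z[15]=0
i=16: i≥r, start 0; Z[16]=0

[17, 0, 0, 0, 4, 0, 0, 0, 0, 4, 0, 0, 0, 0, 2, 0, 0]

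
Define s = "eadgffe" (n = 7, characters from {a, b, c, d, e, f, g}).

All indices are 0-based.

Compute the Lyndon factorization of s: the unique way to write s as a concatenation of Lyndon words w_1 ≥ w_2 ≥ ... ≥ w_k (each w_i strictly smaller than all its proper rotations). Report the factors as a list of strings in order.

["e", "adgffe"]

emit factor 1: 'e' (i=0, period=1)
emit factor 2: 'adgffe' (i=1, period=6)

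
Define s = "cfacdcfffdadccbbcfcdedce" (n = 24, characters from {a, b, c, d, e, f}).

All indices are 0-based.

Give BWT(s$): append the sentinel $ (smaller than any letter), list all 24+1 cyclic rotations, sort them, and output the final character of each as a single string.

efdcbcdafd$bdfaecccdccffc

rank  rotation                   last
    0  $cfacdcfffdadccbbcfcdedce  e
    1  acdcfffdadccbbcfcdedce$cf  f
    2  adccbbcfcdedce$cfacdcfffd  d
    3  bbcfcdedce$cfacdcfffdadcc  c
    4  bcfcdedce$cfacdcfffdadccb  b
    5  cbbcfcdedce$cfacdcfffdadc  c
    6  ccbbcfcdedce$cfacdcfffdad  d
    7  cdcfffdadccbbcfcdedce$cfa  a
    8  cdedce$cfacdcfffdadccbbcf  f
    9  ce$cfacdcfffdadccbbcfcded  d
   10  cfacdcfffdadccbbcfcdedce$  $
   11  cfcdedce$cfacdcfffdadccbb  b
   12  cfffdadccbbcfcdedce$cfacd  d
   13  dadccbbcfcdedce$cfacdcfff  f
   14  dccbbcfcdedce$cfacdcfffda  a
   15  dce$cfacdcfffdadccbbcfcde  e
   16  dcfffdadccbbcfcdedce$cfac  c
   17  dedce$cfacdcfffdadccbbcfc  c
   18  e$cfacdcfffdadccbbcfcdedc  c
   19  edce$cfacdcfffdadccbbcfcd  d
   20  facdcfffdadccbbcfcdedce$c  c
   21  fcdedce$cfacdcfffdadccbbc  c
   22  fdadccbbcfcdedce$cfacdcff  f
   23  ffdadccbbcfcdedce$cfacdcf  f
   24  fffdadccbbcfcdedce$cfacdc  c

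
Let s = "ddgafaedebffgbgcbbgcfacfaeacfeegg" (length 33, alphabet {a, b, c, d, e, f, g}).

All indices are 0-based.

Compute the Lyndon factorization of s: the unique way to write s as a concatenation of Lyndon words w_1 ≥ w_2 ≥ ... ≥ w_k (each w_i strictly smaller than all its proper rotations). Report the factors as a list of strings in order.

emit factor 1: 'ddg' (i=0, period=3)
emit factor 2: 'af' (i=3, period=2)
emit factor 3: 'aedebffgbgcbbgcf' (i=5, period=16)
emit factor 4: 'acfaeacfeegg' (i=21, period=12)

["ddg", "af", "aedebffgbgcbbgcf", "acfaeacfeegg"]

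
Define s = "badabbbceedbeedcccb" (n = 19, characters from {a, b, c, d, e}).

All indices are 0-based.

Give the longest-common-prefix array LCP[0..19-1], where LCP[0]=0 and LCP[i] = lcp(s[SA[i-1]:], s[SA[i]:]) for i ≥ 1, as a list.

[0, 1, 0, 1, 1, 2, 1, 1, 0, 1, 2, 1, 0, 1, 1, 0, 2, 1, 3]

rank | idx | suffix
   0 |   3 | abbbceedbeedcccb
   1 |   1 | adabbbceedbeedcccb
   2 |  18 | b
   3 |   0 | badabbbceedbeedcccb
   4 |   4 | bbbceedbeedcccb
   5 |   5 | bbceedbeedcccb
   6 |   6 | bceedbeedcccb
   7 |  11 | beedcccb
   8 |  17 | cb
   9 |  16 | ccb
  10 |  15 | cccb
  11 |   7 | ceedbeedcccb
  12 |   2 | dabbbceedbeedcccb
  13 |  10 | dbeedcccb
  14 |  14 | dcccb
  15 |   9 | edbeedcccb
  16 |  13 | edcccb
  17 |   8 | eedbeedcccb
  18 |  12 | eedcccb

SA = [3, 1, 18, 0, 4, 5, 6, 11, 17, 16, 15, 7, 2, 10, 14, 9, 13, 8, 12]
i: (SA[i-1],SA[i]) lcp shared
  1: (3,1) 1 'a'
  2: (1,18) 0 ''
  3: (18,0) 1 'b'
  4: (0,4) 1 'b'
  5: (4,5) 2 'bb'
  6: (5,6) 1 'b'
  7: (6,11) 1 'b'
  8: (11,17) 0 ''
  9: (17,16) 1 'c'
  10: (16,15) 2 'cc'
  11: (15,7) 1 'c'
  12: (7,2) 0 ''
  13: (2,10) 1 'd'
  14: (10,14) 1 'd'
  15: (14,9) 0 ''
  16: (9,13) 2 'ed'
  17: (13,8) 1 'e'
  18: (8,12) 3 'eed'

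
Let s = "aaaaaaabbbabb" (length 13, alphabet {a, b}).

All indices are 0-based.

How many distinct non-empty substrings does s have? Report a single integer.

61

rank | idx | suffix
   0 |   0 | aaaaaaabbbabb
   1 |   1 | aaaaaabbbabb
   2 |   2 | aaaaabbbabb
   3 |   3 | aaaabbbabb
   4 |   4 | aaabbbabb
   5 |   5 | aabbbabb
   6 |  10 | abb
   7 |   6 | abbbabb
   8 |  12 | b
   9 |   9 | babb
  10 |  11 | bb
  11 |   8 | bbabb
  12 |   7 | bbbabb

SA = [0, 1, 2, 3, 4, 5, 10, 6, 12, 9, 11, 8, 7]
rank  pair      lcp
   1  s[0:],s[1:]  6  'aaaaaa'
   2  s[1:],s[2:]  5  'aaaaa'
   3  s[2:],s[3:]  4  'aaaa'
   4  s[3:],s[4:]  3  'aaa'
   5  s[4:],s[5:]  2  'aa'
   6  s[5:],s[10:]  1  'a'
   7  s[10:],s[6:]  3  'abb'
   8  s[6:],s[12:]  0  ''
   9  s[12:],s[9:]  1  'b'
  10  s[9:],s[11:]  1  'b'
  11  s[11:],s[8:]  2  'bb'
  12  s[8:],s[7:]  2  'bb'

n(n+1)/2 = 13·14/2 = 91
Σ LCP = 0 + 6 + 5 + 4 + 3 + 2 + 1 + 3 + 0 + 1 + 1 + 2 + 2 = 30
distinct = 91 − 30 = 61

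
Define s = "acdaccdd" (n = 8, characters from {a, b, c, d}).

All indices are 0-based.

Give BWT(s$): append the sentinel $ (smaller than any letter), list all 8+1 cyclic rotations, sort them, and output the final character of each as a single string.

dd$aacdcc

rank  rotation   last
    0  $acdaccdd  d
    1  accdd$acd  d
    2  acdaccdd$  $
    3  ccdd$acda  a
    4  cdaccdd$a  a
    5  cdd$acdac  c
    6  d$acdaccd  d
    7  daccdd$ac  c
    8  dd$acdacc  c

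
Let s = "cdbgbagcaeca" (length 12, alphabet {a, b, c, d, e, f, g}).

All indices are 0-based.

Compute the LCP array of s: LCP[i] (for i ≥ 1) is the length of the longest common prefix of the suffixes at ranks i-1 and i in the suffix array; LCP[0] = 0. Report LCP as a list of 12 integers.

[0, 1, 1, 0, 1, 0, 2, 1, 0, 0, 0, 1]

rank | idx | suffix
   0 |  11 | a
   1 |   8 | aeca
   2 |   5 | agcaeca
   3 |   4 | bagcaeca
   4 |   2 | bgbagcaeca
   5 |  10 | ca
   6 |   7 | caeca
   7 |   0 | cdbgbagcaeca
   8 |   1 | dbgbagcaeca
   9 |   9 | eca
  10 |   3 | gbagcaeca
  11 |   6 | gcaeca

SA = [11, 8, 5, 4, 2, 10, 7, 0, 1, 9, 3, 6]
i: (SA[i-1],SA[i]) lcp shared
  1: (11,8) 1 'a'
  2: (8,5) 1 'a'
  3: (5,4) 0 ''
  4: (4,2) 1 'b'
  5: (2,10) 0 ''
  6: (10,7) 2 'ca'
  7: (7,0) 1 'c'
  8: (0,1) 0 ''
  9: (1,9) 0 ''
  10: (9,3) 0 ''
  11: (3,6) 1 'g'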